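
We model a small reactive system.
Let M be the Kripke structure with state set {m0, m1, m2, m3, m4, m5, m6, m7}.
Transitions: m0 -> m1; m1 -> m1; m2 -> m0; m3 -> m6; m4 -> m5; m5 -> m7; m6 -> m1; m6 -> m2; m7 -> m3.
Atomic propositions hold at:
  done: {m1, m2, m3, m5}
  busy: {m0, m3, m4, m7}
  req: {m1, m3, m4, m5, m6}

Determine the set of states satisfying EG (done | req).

{m1, m3, m6}

Sat(done | req) = {m1, m2, m3, m4, m5, m6}
EG (done | req): greatest fixpoint, start Z0 = {m1, m2, m3, m4, m5, m6}, keep only states in Sat with some successor in Z. Z1 = {m1, m3, m4, m6}; Z2 = {m1, m3, m6}; fixed.
Sat(EG (done | req)) = {m1, m3, m6}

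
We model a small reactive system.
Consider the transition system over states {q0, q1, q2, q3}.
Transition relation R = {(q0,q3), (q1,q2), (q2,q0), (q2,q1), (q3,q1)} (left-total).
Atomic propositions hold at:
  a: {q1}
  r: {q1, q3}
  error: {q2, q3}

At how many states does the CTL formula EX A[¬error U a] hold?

2

Sat(¬error) = {q0, q1}
A[¬error U a]: least fixpoint, start Z0 = Sat(a) = {q1}, add states in Sat(¬error) with every successor in Z. Already a fixed point.
Sat(A[¬error U a]) = {q1}
Sat(EX A[¬error U a]) = {s : some successor in {q1}} = {q2, q3}
|Sat(EX A[¬error U a])| = |{q2, q3}| = 2.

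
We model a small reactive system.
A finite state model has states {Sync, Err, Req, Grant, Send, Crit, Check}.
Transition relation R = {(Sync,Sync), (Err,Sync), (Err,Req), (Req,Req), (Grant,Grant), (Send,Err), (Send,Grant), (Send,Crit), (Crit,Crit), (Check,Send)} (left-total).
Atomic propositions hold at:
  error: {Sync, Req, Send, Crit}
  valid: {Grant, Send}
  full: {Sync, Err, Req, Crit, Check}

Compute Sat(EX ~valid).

Sat(~valid) = {Sync, Err, Req, Crit, Check}
Sat(EX ~valid) = {s : some successor in {Sync, Err, Req, Crit, Check}} = {Sync, Err, Req, Send, Crit}

{Sync, Err, Req, Send, Crit}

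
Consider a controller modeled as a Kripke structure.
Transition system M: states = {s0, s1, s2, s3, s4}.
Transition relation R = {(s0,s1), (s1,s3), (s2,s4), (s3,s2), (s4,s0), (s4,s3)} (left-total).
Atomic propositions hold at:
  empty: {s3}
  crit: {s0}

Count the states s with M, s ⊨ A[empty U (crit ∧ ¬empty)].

Sat(¬empty) = {s0, s1, s2, s4}
Sat(crit ∧ ¬empty) = {s0}
A[empty U (crit ∧ ¬empty)]: least fixpoint, start Z0 = Sat((crit ∧ ¬empty)) = {s0}, add states in Sat(empty) with every successor in Z. Already a fixed point.
Sat(A[empty U (crit ∧ ¬empty)]) = {s0}
|Sat(A[empty U (crit ∧ ¬empty)])| = |{s0}| = 1.

1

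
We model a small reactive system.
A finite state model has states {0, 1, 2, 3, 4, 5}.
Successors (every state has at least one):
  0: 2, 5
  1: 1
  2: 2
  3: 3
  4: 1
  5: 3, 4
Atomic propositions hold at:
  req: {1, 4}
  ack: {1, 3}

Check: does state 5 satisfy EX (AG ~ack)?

No

Sat(~ack) = {0, 2, 4, 5}
AG ~ack: greatest fixpoint, start Z0 = {0, 2, 4, 5}, keep only states in Sat with every successor in Z. Z1 = {0, 2}; Z2 = {2}; fixed.
Sat(AG ~ack) = {2}
Sat(EX (AG ~ack)) = {s : some successor in {2}} = {0, 2}
5 ∉ Sat(EX (AG ~ack)) = {0, 2}, so the formula does not hold at 5.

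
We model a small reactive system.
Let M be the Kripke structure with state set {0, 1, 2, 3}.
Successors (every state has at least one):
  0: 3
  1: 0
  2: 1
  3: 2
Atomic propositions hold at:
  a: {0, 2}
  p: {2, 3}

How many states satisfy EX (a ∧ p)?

1

Sat(a ∧ p) = {2}
Sat(EX (a ∧ p)) = {s : some successor in {2}} = {3}
|Sat(EX (a ∧ p))| = |{3}| = 1.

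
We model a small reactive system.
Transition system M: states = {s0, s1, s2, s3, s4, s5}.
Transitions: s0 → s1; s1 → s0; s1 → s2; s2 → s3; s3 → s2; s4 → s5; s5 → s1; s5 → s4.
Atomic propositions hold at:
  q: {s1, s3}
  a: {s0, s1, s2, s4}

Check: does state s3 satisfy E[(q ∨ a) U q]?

Yes

Sat(q ∨ a) = {s0, s1, s2, s3, s4}
E[(q ∨ a) U q]: least fixpoint, start Z0 = Sat(q) = {s1, s3}, add states in Sat(q ∨ a) with some successor in Z. Z1 = {s0, s1, s2, s3}; fixed.
Sat(E[(q ∨ a) U q]) = {s0, s1, s2, s3}
s3 ∈ Sat(E[(q ∨ a) U q]) = {s0, s1, s2, s3}, so the formula holds at s3.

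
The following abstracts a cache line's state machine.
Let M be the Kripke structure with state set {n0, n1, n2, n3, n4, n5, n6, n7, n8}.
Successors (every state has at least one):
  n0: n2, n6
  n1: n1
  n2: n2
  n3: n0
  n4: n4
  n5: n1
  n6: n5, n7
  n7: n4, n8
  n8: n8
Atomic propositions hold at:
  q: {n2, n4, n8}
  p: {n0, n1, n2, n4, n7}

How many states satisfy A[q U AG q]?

AG q: greatest fixpoint, start Z0 = {n2, n4, n8}, keep only states in Sat with every successor in Z. Already a fixed point.
Sat(AG q) = {n2, n4, n8}
A[q U AG q]: least fixpoint, start Z0 = Sat(AG q) = {n2, n4, n8}, add states in Sat(q) with every successor in Z. Already a fixed point.
Sat(A[q U AG q]) = {n2, n4, n8}
|Sat(A[q U AG q])| = |{n2, n4, n8}| = 3.

3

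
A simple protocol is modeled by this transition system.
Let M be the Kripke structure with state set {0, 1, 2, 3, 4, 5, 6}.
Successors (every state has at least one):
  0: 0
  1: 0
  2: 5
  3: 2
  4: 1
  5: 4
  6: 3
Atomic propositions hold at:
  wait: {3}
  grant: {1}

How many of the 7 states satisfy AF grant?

AF grant: least fixpoint, start Z0 = {1}, add states with every successor in Z. Z1 = {1, 4}; Z2 = {1, 4, 5}; Z3 = {1, 2, 4, 5}; Z4 = {1, 2, 3, 4, 5}; Z5 = {1, 2, 3, 4, 5, 6}; fixed.
Sat(AF grant) = {1, 2, 3, 4, 5, 6}
|Sat(AF grant)| = |{1, 2, 3, 4, 5, 6}| = 6.

6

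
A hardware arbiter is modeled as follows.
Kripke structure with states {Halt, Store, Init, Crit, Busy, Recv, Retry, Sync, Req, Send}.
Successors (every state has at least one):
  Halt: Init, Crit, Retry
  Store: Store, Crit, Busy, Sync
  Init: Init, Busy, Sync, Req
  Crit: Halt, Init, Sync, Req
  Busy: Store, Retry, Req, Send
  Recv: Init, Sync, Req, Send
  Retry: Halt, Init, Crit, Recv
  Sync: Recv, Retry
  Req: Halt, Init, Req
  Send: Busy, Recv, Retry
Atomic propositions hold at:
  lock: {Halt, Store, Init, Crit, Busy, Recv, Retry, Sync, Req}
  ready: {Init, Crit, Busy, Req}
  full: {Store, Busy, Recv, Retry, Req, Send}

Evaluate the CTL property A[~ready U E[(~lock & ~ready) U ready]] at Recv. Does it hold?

Sat(~ready) = {Halt, Store, Recv, Retry, Sync, Send}
Sat(~lock) = {Send}
Sat(~lock & ~ready) = {Send}
E[(~lock & ~ready) U ready]: least fixpoint, start Z0 = Sat(ready) = {Init, Crit, Busy, Req}, add states in Sat(~lock & ~ready) with some successor in Z. Z1 = {Init, Crit, Busy, Req, Send}; fixed.
Sat(E[(~lock & ~ready) U ready]) = {Init, Crit, Busy, Req, Send}
A[~ready U E[(~lock & ~ready) U ready]]: least fixpoint, start Z0 = Sat(E[(~lock & ~ready) U ready]) = {Init, Crit, Busy, Req, Send}, add states in Sat(~ready) with every successor in Z. Already a fixed point.
Sat(A[~ready U E[(~lock & ~ready) U ready]]) = {Init, Crit, Busy, Req, Send}
Recv ∉ Sat(A[~ready U E[(~lock & ~ready) U ready]]) = {Init, Crit, Busy, Req, Send}, so the formula does not hold at Recv.

No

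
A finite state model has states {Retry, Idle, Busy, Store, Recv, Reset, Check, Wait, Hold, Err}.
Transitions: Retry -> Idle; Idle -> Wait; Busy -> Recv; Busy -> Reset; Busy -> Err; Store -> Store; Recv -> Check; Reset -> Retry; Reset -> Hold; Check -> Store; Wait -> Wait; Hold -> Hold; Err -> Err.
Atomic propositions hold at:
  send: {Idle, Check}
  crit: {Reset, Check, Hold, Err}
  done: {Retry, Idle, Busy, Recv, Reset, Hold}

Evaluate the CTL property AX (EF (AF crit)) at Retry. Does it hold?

No

AF crit: least fixpoint, start Z0 = {Reset, Check, Hold, Err}, add states with every successor in Z. Z1 = {Recv, Reset, Check, Hold, Err}; Z2 = {Busy, Recv, Reset, Check, Hold, Err}; fixed.
Sat(AF crit) = {Busy, Recv, Reset, Check, Hold, Err}
EF (AF crit): least fixpoint, start Z0 = {Busy, Recv, Reset, Check, Hold, Err}, add states with some successor in Z. Already a fixed point.
Sat(EF (AF crit)) = {Busy, Recv, Reset, Check, Hold, Err}
Sat(AX (EF (AF crit))) = {s : every successor in {Busy, Recv, Reset, Check, Hold, Err}} = {Busy, Recv, Hold, Err}
Retry ∉ Sat(AX (EF (AF crit))) = {Busy, Recv, Hold, Err}, so the formula does not hold at Retry.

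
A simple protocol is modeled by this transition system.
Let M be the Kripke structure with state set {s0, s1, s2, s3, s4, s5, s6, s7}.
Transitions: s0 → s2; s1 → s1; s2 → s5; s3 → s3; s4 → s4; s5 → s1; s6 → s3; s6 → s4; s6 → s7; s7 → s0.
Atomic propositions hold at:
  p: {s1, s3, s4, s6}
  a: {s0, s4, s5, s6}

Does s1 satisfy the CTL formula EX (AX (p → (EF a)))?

EF a: least fixpoint, start Z0 = {s0, s4, s5, s6}, add states with some successor in Z. Z1 = {s0, s2, s4, s5, s6, s7}; fixed.
Sat(EF a) = {s0, s2, s4, s5, s6, s7}
Sat(p → (EF a)) = {s0, s2, s4, s5, s6, s7}
Sat(AX (p → (EF a))) = {s : every successor in {s0, s2, s4, s5, s6, s7}} = {s0, s2, s4, s7}
Sat(EX (AX (p → (EF a)))) = {s : some successor in {s0, s2, s4, s7}} = {s0, s4, s6, s7}
s1 ∉ Sat(EX (AX (p → (EF a)))) = {s0, s4, s6, s7}, so the formula does not hold at s1.

No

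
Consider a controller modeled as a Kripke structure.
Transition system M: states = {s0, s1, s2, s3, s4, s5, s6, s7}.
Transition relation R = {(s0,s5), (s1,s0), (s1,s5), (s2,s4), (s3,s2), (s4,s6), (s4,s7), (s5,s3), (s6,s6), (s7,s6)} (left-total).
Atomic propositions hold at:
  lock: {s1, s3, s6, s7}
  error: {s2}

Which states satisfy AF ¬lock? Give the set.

{s0, s1, s2, s3, s4, s5}

Sat(¬lock) = {s0, s2, s4, s5}
AF ¬lock: least fixpoint, start Z0 = {s0, s2, s4, s5}, add states with every successor in Z. Z1 = {s0, s1, s2, s3, s4, s5}; fixed.
Sat(AF ¬lock) = {s0, s1, s2, s3, s4, s5}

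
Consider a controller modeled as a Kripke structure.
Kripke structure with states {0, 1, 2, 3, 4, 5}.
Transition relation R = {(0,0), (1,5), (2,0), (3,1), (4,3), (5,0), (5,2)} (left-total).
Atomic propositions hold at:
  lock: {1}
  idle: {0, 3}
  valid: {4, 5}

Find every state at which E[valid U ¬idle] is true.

Sat(¬idle) = {1, 2, 4, 5}
E[valid U ¬idle]: least fixpoint, start Z0 = Sat(¬idle) = {1, 2, 4, 5}, add states in Sat(valid) with some successor in Z. Already a fixed point.
Sat(E[valid U ¬idle]) = {1, 2, 4, 5}

{1, 2, 4, 5}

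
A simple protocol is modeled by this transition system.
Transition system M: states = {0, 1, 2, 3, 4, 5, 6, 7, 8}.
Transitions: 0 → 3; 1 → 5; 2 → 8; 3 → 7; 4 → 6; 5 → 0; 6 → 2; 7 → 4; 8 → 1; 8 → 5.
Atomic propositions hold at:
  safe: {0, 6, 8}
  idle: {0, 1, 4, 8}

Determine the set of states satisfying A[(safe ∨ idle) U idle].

Sat(safe ∨ idle) = {0, 1, 4, 6, 8}
A[(safe ∨ idle) U idle]: least fixpoint, start Z0 = Sat(idle) = {0, 1, 4, 8}, add states in Sat(safe ∨ idle) with every successor in Z. Already a fixed point.
Sat(A[(safe ∨ idle) U idle]) = {0, 1, 4, 8}

{0, 1, 4, 8}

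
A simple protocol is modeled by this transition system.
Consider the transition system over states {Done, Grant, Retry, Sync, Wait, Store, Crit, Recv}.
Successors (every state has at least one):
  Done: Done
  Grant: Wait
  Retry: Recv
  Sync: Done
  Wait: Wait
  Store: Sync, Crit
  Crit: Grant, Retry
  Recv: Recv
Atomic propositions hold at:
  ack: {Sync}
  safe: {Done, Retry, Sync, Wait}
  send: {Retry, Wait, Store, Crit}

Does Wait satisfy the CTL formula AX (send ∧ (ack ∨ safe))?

Yes

Sat(ack ∨ safe) = {Done, Retry, Sync, Wait}
Sat(send ∧ (ack ∨ safe)) = {Retry, Wait}
Sat(AX (send ∧ (ack ∨ safe))) = {s : every successor in {Retry, Wait}} = {Grant, Wait}
Wait ∈ Sat(AX (send ∧ (ack ∨ safe))) = {Grant, Wait}, so the formula holds at Wait.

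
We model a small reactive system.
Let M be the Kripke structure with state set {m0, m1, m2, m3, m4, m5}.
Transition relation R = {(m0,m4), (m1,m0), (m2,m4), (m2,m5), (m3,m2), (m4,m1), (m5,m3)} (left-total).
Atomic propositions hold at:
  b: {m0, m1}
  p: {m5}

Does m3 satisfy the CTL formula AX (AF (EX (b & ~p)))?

No

Sat(~p) = {m0, m1, m2, m3, m4}
Sat(b & ~p) = {m0, m1}
Sat(EX (b & ~p)) = {s : some successor in {m0, m1}} = {m1, m4}
AF (EX (b & ~p)): least fixpoint, start Z0 = {m1, m4}, add states with every successor in Z. Z1 = {m0, m1, m4}; fixed.
Sat(AF (EX (b & ~p))) = {m0, m1, m4}
Sat(AX (AF (EX (b & ~p)))) = {s : every successor in {m0, m1, m4}} = {m0, m1, m4}
m3 ∉ Sat(AX (AF (EX (b & ~p)))) = {m0, m1, m4}, so the formula does not hold at m3.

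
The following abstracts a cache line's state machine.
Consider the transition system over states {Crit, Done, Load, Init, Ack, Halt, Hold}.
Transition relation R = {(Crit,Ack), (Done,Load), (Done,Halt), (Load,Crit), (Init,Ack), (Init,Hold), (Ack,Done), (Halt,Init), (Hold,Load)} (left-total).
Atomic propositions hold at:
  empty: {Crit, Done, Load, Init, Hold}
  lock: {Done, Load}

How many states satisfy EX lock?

Sat(EX lock) = {s : some successor in {Done, Load}} = {Done, Ack, Hold}
|Sat(EX lock)| = |{Done, Ack, Hold}| = 3.

3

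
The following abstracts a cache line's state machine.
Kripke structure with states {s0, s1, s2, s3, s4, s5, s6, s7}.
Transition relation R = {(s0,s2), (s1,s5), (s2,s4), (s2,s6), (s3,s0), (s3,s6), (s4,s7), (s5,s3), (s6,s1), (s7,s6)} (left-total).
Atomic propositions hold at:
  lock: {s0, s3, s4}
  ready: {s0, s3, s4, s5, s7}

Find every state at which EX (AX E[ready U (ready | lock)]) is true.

Sat(ready | lock) = {s0, s3, s4, s5, s7}
E[ready U (ready | lock)]: least fixpoint, start Z0 = Sat((ready | lock)) = {s0, s3, s4, s5, s7}, add states in Sat(ready) with some successor in Z. Already a fixed point.
Sat(E[ready U (ready | lock)]) = {s0, s3, s4, s5, s7}
Sat(AX E[ready U (ready | lock)]) = {s : every successor in {s0, s3, s4, s5, s7}} = {s1, s4, s5}
Sat(EX (AX E[ready U (ready | lock)])) = {s : some successor in {s1, s4, s5}} = {s1, s2, s6}

{s1, s2, s6}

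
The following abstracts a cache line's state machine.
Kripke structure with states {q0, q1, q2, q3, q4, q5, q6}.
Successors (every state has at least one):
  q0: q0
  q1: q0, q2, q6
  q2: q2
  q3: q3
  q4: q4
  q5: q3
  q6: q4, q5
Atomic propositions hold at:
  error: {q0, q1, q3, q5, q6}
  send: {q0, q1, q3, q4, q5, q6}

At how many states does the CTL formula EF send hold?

EF send: least fixpoint, start Z0 = {q0, q1, q3, q4, q5, q6}, add states with some successor in Z. Already a fixed point.
Sat(EF send) = {q0, q1, q3, q4, q5, q6}
|Sat(EF send)| = |{q0, q1, q3, q4, q5, q6}| = 6.

6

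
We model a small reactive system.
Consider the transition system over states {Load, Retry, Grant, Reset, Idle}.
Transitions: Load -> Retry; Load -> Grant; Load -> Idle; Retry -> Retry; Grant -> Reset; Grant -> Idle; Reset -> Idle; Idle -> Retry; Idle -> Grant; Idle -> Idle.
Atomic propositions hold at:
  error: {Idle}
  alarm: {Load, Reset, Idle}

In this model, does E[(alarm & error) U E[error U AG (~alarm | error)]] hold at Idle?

Yes

Sat(alarm & error) = {Idle}
Sat(~alarm) = {Retry, Grant}
Sat(~alarm | error) = {Retry, Grant, Idle}
AG (~alarm | error): greatest fixpoint, start Z0 = {Retry, Grant, Idle}, keep only states in Sat with every successor in Z. Z1 = {Retry, Idle}; Z2 = {Retry}; fixed.
Sat(AG (~alarm | error)) = {Retry}
E[error U AG (~alarm | error)]: least fixpoint, start Z0 = Sat(AG (~alarm | error)) = {Retry}, add states in Sat(error) with some successor in Z. Z1 = {Retry, Idle}; fixed.
Sat(E[error U AG (~alarm | error)]) = {Retry, Idle}
E[(alarm & error) U E[error U AG (~alarm | error)]]: least fixpoint, start Z0 = Sat(E[error U AG (~alarm | error)]) = {Retry, Idle}, add states in Sat(alarm & error) with some successor in Z. Already a fixed point.
Sat(E[(alarm & error) U E[error U AG (~alarm | error)]]) = {Retry, Idle}
Idle ∈ Sat(E[(alarm & error) U E[error U AG (~alarm | error)]]) = {Retry, Idle}, so the formula holds at Idle.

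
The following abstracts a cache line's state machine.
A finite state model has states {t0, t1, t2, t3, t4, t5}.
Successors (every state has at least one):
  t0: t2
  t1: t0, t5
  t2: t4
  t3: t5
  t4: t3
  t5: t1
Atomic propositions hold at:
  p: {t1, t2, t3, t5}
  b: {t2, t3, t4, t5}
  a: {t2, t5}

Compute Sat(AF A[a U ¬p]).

{t0, t2, t4}

Sat(¬p) = {t0, t4}
A[a U ¬p]: least fixpoint, start Z0 = Sat(¬p) = {t0, t4}, add states in Sat(a) with every successor in Z. Z1 = {t0, t2, t4}; fixed.
Sat(A[a U ¬p]) = {t0, t2, t4}
AF A[a U ¬p]: least fixpoint, start Z0 = {t0, t2, t4}, add states with every successor in Z. Already a fixed point.
Sat(AF A[a U ¬p]) = {t0, t2, t4}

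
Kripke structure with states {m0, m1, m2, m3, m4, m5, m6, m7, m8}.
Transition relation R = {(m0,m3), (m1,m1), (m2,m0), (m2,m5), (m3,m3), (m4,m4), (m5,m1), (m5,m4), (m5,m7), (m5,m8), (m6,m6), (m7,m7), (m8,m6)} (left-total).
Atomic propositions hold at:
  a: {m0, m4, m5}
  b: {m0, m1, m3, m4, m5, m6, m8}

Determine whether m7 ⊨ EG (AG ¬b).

Yes

Sat(¬b) = {m2, m7}
AG ¬b: greatest fixpoint, start Z0 = {m2, m7}, keep only states in Sat with every successor in Z. Z1 = {m7}; fixed.
Sat(AG ¬b) = {m7}
EG (AG ¬b): greatest fixpoint, start Z0 = {m7}, keep only states in Sat with some successor in Z. Already a fixed point.
Sat(EG (AG ¬b)) = {m7}
m7 ∈ Sat(EG (AG ¬b)) = {m7}, so the formula holds at m7.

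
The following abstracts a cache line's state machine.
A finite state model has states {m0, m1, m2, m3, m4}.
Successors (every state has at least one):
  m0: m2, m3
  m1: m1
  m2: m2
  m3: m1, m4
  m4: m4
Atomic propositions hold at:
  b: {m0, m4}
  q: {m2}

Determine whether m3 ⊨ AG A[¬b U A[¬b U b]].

Sat(¬b) = {m1, m2, m3}
A[¬b U b]: least fixpoint, start Z0 = Sat(b) = {m0, m4}, add states in Sat(¬b) with every successor in Z. Already a fixed point.
Sat(A[¬b U b]) = {m0, m4}
A[¬b U A[¬b U b]]: least fixpoint, start Z0 = Sat(A[¬b U b]) = {m0, m4}, add states in Sat(¬b) with every successor in Z. Already a fixed point.
Sat(A[¬b U A[¬b U b]]) = {m0, m4}
AG A[¬b U A[¬b U b]]: greatest fixpoint, start Z0 = {m0, m4}, keep only states in Sat with every successor in Z. Z1 = {m4}; fixed.
Sat(AG A[¬b U A[¬b U b]]) = {m4}
m3 ∉ Sat(AG A[¬b U A[¬b U b]]) = {m4}, so the formula does not hold at m3.

No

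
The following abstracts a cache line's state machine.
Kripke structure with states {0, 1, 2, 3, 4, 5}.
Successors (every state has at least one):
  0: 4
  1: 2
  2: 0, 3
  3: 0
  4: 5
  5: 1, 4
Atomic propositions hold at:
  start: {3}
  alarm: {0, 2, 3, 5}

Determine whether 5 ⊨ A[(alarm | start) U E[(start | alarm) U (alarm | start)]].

Sat(alarm | start) = {0, 2, 3, 5}
Sat(start | alarm) = {0, 2, 3, 5}
E[(start | alarm) U (alarm | start)]: least fixpoint, start Z0 = Sat((alarm | start)) = {0, 2, 3, 5}, add states in Sat(start | alarm) with some successor in Z. Already a fixed point.
Sat(E[(start | alarm) U (alarm | start)]) = {0, 2, 3, 5}
A[(alarm | start) U E[(start | alarm) U (alarm | start)]]: least fixpoint, start Z0 = Sat(E[(start | alarm) U (alarm | start)]) = {0, 2, 3, 5}, add states in Sat(alarm | start) with every successor in Z. Already a fixed point.
Sat(A[(alarm | start) U E[(start | alarm) U (alarm | start)]]) = {0, 2, 3, 5}
5 ∈ Sat(A[(alarm | start) U E[(start | alarm) U (alarm | start)]]) = {0, 2, 3, 5}, so the formula holds at 5.

Yes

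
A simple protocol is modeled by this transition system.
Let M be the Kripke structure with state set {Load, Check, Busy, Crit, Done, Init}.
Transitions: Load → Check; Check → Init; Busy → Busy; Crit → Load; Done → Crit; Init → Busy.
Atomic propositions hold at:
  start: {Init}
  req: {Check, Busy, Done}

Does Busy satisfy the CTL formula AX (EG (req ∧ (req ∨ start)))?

Sat(req ∨ start) = {Check, Busy, Done, Init}
Sat(req ∧ (req ∨ start)) = {Check, Busy, Done}
EG (req ∧ (req ∨ start)): greatest fixpoint, start Z0 = {Check, Busy, Done}, keep only states in Sat with some successor in Z. Z1 = {Busy}; fixed.
Sat(EG (req ∧ (req ∨ start))) = {Busy}
Sat(AX (EG (req ∧ (req ∨ start)))) = {s : every successor in {Busy}} = {Busy, Init}
Busy ∈ Sat(AX (EG (req ∧ (req ∨ start)))) = {Busy, Init}, so the formula holds at Busy.

Yes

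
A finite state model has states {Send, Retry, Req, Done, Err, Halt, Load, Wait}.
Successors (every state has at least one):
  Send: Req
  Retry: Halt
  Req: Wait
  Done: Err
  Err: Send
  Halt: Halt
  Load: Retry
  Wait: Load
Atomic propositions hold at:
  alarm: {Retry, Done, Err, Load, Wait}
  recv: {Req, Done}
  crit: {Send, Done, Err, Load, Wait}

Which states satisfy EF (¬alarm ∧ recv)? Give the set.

Sat(¬alarm) = {Send, Req, Halt}
Sat(¬alarm ∧ recv) = {Req}
EF (¬alarm ∧ recv): least fixpoint, start Z0 = {Req}, add states with some successor in Z. Z1 = {Send, Req}; Z2 = {Send, Req, Err}; Z3 = {Send, Req, Done, Err}; fixed.
Sat(EF (¬alarm ∧ recv)) = {Send, Req, Done, Err}

{Send, Req, Done, Err}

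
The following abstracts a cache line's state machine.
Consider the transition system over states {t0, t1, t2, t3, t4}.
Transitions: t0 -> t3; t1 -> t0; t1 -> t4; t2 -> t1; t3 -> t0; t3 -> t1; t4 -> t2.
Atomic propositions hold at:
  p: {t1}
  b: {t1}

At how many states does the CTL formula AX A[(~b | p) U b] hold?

2

Sat(~b) = {t0, t2, t3, t4}
Sat(~b | p) = {t0, t1, t2, t3, t4}
A[(~b | p) U b]: least fixpoint, start Z0 = Sat(b) = {t1}, add states in Sat(~b | p) with every successor in Z. Z1 = {t1, t2}; Z2 = {t1, t2, t4}; fixed.
Sat(A[(~b | p) U b]) = {t1, t2, t4}
Sat(AX A[(~b | p) U b]) = {s : every successor in {t1, t2, t4}} = {t2, t4}
|Sat(AX A[(~b | p) U b])| = |{t2, t4}| = 2.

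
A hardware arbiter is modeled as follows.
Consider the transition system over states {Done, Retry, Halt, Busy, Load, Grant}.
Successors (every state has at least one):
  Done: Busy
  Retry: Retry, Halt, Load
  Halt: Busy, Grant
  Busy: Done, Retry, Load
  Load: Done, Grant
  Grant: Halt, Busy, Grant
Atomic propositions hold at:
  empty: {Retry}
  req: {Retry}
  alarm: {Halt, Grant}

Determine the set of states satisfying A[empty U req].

{Retry}

A[empty U req]: least fixpoint, start Z0 = Sat(req) = {Retry}, add states in Sat(empty) with every successor in Z. Already a fixed point.
Sat(A[empty U req]) = {Retry}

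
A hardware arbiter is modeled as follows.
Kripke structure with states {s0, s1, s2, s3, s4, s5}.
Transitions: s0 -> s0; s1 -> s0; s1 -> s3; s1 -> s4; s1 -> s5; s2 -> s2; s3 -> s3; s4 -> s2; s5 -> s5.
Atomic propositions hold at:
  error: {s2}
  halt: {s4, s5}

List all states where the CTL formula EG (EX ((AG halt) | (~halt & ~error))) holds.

AG halt: greatest fixpoint, start Z0 = {s4, s5}, keep only states in Sat with every successor in Z. Z1 = {s5}; fixed.
Sat(AG halt) = {s5}
Sat(~halt) = {s0, s1, s2, s3}
Sat(~error) = {s0, s1, s3, s4, s5}
Sat(~halt & ~error) = {s0, s1, s3}
Sat((AG halt) | (~halt & ~error)) = {s0, s1, s3, s5}
Sat(EX ((AG halt) | (~halt & ~error))) = {s : some successor in {s0, s1, s3, s5}} = {s0, s1, s3, s5}
EG (EX ((AG halt) | (~halt & ~error))): greatest fixpoint, start Z0 = {s0, s1, s3, s5}, keep only states in Sat with some successor in Z. Already a fixed point.
Sat(EG (EX ((AG halt) | (~halt & ~error)))) = {s0, s1, s3, s5}

{s0, s1, s3, s5}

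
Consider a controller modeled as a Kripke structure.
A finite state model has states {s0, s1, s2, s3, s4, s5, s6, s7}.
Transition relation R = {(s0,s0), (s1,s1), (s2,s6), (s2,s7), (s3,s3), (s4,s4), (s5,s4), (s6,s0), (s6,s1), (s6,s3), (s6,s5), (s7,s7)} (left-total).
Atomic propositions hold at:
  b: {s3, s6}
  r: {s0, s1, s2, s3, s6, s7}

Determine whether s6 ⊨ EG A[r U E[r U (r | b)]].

Sat(r | b) = {s0, s1, s2, s3, s6, s7}
E[r U (r | b)]: least fixpoint, start Z0 = Sat((r | b)) = {s0, s1, s2, s3, s6, s7}, add states in Sat(r) with some successor in Z. Already a fixed point.
Sat(E[r U (r | b)]) = {s0, s1, s2, s3, s6, s7}
A[r U E[r U (r | b)]]: least fixpoint, start Z0 = Sat(E[r U (r | b)]) = {s0, s1, s2, s3, s6, s7}, add states in Sat(r) with every successor in Z. Already a fixed point.
Sat(A[r U E[r U (r | b)]]) = {s0, s1, s2, s3, s6, s7}
EG A[r U E[r U (r | b)]]: greatest fixpoint, start Z0 = {s0, s1, s2, s3, s6, s7}, keep only states in Sat with some successor in Z. Already a fixed point.
Sat(EG A[r U E[r U (r | b)]]) = {s0, s1, s2, s3, s6, s7}
s6 ∈ Sat(EG A[r U E[r U (r | b)]]) = {s0, s1, s2, s3, s6, s7}, so the formula holds at s6.

Yes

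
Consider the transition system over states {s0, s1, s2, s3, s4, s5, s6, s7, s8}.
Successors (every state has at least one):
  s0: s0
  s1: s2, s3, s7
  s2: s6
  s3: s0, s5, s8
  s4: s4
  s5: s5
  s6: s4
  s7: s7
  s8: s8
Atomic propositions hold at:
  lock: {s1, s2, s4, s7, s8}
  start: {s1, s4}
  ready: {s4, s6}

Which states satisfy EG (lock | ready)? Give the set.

{s1, s2, s4, s6, s7, s8}

Sat(lock | ready) = {s1, s2, s4, s6, s7, s8}
EG (lock | ready): greatest fixpoint, start Z0 = {s1, s2, s4, s6, s7, s8}, keep only states in Sat with some successor in Z. Already a fixed point.
Sat(EG (lock | ready)) = {s1, s2, s4, s6, s7, s8}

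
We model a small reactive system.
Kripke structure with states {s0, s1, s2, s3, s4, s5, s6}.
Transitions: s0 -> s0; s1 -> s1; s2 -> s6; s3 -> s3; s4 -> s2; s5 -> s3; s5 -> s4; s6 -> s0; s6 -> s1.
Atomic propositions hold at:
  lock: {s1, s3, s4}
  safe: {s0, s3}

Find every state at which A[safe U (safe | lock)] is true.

{s0, s1, s3, s4}

Sat(safe | lock) = {s0, s1, s3, s4}
A[safe U (safe | lock)]: least fixpoint, start Z0 = Sat((safe | lock)) = {s0, s1, s3, s4}, add states in Sat(safe) with every successor in Z. Already a fixed point.
Sat(A[safe U (safe | lock)]) = {s0, s1, s3, s4}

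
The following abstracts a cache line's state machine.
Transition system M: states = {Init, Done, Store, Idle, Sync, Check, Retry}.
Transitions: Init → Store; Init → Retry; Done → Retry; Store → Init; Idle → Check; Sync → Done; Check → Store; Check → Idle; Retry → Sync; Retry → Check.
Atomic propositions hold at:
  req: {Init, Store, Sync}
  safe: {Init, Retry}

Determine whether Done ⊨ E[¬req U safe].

Sat(¬req) = {Done, Idle, Check, Retry}
E[¬req U safe]: least fixpoint, start Z0 = Sat(safe) = {Init, Retry}, add states in Sat(¬req) with some successor in Z. Z1 = {Init, Done, Retry}; fixed.
Sat(E[¬req U safe]) = {Init, Done, Retry}
Done ∈ Sat(E[¬req U safe]) = {Init, Done, Retry}, so the formula holds at Done.

Yes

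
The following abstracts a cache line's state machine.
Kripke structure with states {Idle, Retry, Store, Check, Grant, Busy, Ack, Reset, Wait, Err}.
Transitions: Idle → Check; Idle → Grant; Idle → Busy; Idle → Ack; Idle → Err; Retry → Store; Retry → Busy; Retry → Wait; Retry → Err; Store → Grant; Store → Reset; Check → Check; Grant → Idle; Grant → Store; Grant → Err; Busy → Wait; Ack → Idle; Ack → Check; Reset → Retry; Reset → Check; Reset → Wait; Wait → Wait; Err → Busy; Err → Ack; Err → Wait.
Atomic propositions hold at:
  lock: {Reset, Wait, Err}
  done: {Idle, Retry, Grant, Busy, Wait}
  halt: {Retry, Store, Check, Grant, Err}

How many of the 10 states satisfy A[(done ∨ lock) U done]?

5

Sat(done ∨ lock) = {Idle, Retry, Grant, Busy, Reset, Wait, Err}
A[(done ∨ lock) U done]: least fixpoint, start Z0 = Sat(done) = {Idle, Retry, Grant, Busy, Wait}, add states in Sat(done ∨ lock) with every successor in Z. Already a fixed point.
Sat(A[(done ∨ lock) U done]) = {Idle, Retry, Grant, Busy, Wait}
|Sat(A[(done ∨ lock) U done])| = |{Idle, Retry, Grant, Busy, Wait}| = 5.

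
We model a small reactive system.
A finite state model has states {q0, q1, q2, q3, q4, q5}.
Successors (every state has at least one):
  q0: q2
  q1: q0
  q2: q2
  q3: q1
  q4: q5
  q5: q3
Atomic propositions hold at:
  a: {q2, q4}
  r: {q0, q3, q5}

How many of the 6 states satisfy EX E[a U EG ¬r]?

2

Sat(¬r) = {q1, q2, q4}
EG ¬r: greatest fixpoint, start Z0 = {q1, q2, q4}, keep only states in Sat with some successor in Z. Z1 = {q2}; fixed.
Sat(EG ¬r) = {q2}
E[a U EG ¬r]: least fixpoint, start Z0 = Sat(EG ¬r) = {q2}, add states in Sat(a) with some successor in Z. Already a fixed point.
Sat(E[a U EG ¬r]) = {q2}
Sat(EX E[a U EG ¬r]) = {s : some successor in {q2}} = {q0, q2}
|Sat(EX E[a U EG ¬r])| = |{q0, q2}| = 2.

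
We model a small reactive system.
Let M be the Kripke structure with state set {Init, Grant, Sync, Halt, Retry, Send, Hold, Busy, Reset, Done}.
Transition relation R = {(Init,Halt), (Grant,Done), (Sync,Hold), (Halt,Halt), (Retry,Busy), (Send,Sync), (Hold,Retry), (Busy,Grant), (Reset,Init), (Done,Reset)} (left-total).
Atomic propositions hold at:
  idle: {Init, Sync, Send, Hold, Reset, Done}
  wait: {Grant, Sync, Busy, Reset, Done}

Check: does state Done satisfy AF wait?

AF wait: least fixpoint, start Z0 = {Grant, Sync, Busy, Reset, Done}, add states with every successor in Z. Z1 = {Grant, Sync, Retry, Send, Busy, Reset, Done}; Z2 = {Grant, Sync, Retry, Send, Hold, Busy, Reset, Done}; fixed.
Sat(AF wait) = {Grant, Sync, Retry, Send, Hold, Busy, Reset, Done}
Done ∈ Sat(AF wait) = {Grant, Sync, Retry, Send, Hold, Busy, Reset, Done}, so the formula holds at Done.

Yes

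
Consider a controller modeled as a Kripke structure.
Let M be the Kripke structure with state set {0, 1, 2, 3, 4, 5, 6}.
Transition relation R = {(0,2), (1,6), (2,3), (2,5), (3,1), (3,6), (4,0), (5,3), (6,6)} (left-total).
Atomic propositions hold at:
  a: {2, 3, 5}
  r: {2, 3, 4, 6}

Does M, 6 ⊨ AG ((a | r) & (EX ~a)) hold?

Sat(a | r) = {2, 3, 4, 5, 6}
Sat(~a) = {0, 1, 4, 6}
Sat(EX ~a) = {s : some successor in {0, 1, 4, 6}} = {1, 3, 4, 6}
Sat((a | r) & (EX ~a)) = {3, 4, 6}
AG ((a | r) & (EX ~a)): greatest fixpoint, start Z0 = {3, 4, 6}, keep only states in Sat with every successor in Z. Z1 = {6}; fixed.
Sat(AG ((a | r) & (EX ~a))) = {6}
6 ∈ Sat(AG ((a | r) & (EX ~a))) = {6}, so the formula holds at 6.

Yes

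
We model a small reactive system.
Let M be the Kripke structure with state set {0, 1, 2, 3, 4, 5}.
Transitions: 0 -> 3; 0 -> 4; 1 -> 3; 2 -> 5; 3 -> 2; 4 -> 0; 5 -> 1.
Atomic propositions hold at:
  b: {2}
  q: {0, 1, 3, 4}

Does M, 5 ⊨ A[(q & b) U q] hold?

Sat(q & b) = ∅
A[(q & b) U q]: least fixpoint, start Z0 = Sat(q) = {0, 1, 3, 4}, add states in Sat(q & b) with every successor in Z. Already a fixed point.
Sat(A[(q & b) U q]) = {0, 1, 3, 4}
5 ∉ Sat(A[(q & b) U q]) = {0, 1, 3, 4}, so the formula does not hold at 5.

No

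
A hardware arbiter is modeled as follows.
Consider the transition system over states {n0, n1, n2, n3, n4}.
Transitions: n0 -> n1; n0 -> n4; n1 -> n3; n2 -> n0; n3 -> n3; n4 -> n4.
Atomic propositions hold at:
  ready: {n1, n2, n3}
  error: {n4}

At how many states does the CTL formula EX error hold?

2

Sat(EX error) = {s : some successor in {n4}} = {n0, n4}
|Sat(EX error)| = |{n0, n4}| = 2.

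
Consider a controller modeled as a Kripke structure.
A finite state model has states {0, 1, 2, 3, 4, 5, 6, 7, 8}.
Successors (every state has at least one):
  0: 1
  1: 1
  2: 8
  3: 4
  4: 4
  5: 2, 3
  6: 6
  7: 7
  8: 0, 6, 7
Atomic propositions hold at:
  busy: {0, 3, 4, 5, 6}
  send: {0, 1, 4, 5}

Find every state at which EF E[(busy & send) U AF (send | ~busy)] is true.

Sat(busy & send) = {0, 4, 5}
Sat(~busy) = {1, 2, 7, 8}
Sat(send | ~busy) = {0, 1, 2, 4, 5, 7, 8}
AF (send | ~busy): least fixpoint, start Z0 = {0, 1, 2, 4, 5, 7, 8}, add states with every successor in Z. Z1 = {0, 1, 2, 3, 4, 5, 7, 8}; fixed.
Sat(AF (send | ~busy)) = {0, 1, 2, 3, 4, 5, 7, 8}
E[(busy & send) U AF (send | ~busy)]: least fixpoint, start Z0 = Sat(AF (send | ~busy)) = {0, 1, 2, 3, 4, 5, 7, 8}, add states in Sat(busy & send) with some successor in Z. Already a fixed point.
Sat(E[(busy & send) U AF (send | ~busy)]) = {0, 1, 2, 3, 4, 5, 7, 8}
EF E[(busy & send) U AF (send | ~busy)]: least fixpoint, start Z0 = {0, 1, 2, 3, 4, 5, 7, 8}, add states with some successor in Z. Already a fixed point.
Sat(EF E[(busy & send) U AF (send | ~busy)]) = {0, 1, 2, 3, 4, 5, 7, 8}

{0, 1, 2, 3, 4, 5, 7, 8}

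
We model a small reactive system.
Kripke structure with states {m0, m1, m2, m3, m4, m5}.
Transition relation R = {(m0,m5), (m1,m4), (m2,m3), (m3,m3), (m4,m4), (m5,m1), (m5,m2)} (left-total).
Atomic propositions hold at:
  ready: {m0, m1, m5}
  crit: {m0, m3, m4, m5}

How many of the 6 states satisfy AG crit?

AG crit: greatest fixpoint, start Z0 = {m0, m3, m4, m5}, keep only states in Sat with every successor in Z. Z1 = {m0, m3, m4}; Z2 = {m3, m4}; fixed.
Sat(AG crit) = {m3, m4}
|Sat(AG crit)| = |{m3, m4}| = 2.

2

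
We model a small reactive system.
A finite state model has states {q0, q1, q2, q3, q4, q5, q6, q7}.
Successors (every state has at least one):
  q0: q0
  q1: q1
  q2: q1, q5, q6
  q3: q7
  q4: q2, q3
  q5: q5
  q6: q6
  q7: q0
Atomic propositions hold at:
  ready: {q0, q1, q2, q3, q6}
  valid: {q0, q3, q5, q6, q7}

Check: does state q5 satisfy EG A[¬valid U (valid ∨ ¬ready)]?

Yes

Sat(¬valid) = {q1, q2, q4}
Sat(¬ready) = {q4, q5, q7}
Sat(valid ∨ ¬ready) = {q0, q3, q4, q5, q6, q7}
A[¬valid U (valid ∨ ¬ready)]: least fixpoint, start Z0 = Sat((valid ∨ ¬ready)) = {q0, q3, q4, q5, q6, q7}, add states in Sat(¬valid) with every successor in Z. Already a fixed point.
Sat(A[¬valid U (valid ∨ ¬ready)]) = {q0, q3, q4, q5, q6, q7}
EG A[¬valid U (valid ∨ ¬ready)]: greatest fixpoint, start Z0 = {q0, q3, q4, q5, q6, q7}, keep only states in Sat with some successor in Z. Already a fixed point.
Sat(EG A[¬valid U (valid ∨ ¬ready)]) = {q0, q3, q4, q5, q6, q7}
q5 ∈ Sat(EG A[¬valid U (valid ∨ ¬ready)]) = {q0, q3, q4, q5, q6, q7}, so the formula holds at q5.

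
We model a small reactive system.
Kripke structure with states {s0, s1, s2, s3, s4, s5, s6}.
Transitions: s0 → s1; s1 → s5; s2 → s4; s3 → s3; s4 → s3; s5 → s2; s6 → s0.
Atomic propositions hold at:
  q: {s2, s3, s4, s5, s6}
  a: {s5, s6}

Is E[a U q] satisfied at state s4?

Yes

E[a U q]: least fixpoint, start Z0 = Sat(q) = {s2, s3, s4, s5, s6}, add states in Sat(a) with some successor in Z. Already a fixed point.
Sat(E[a U q]) = {s2, s3, s4, s5, s6}
s4 ∈ Sat(E[a U q]) = {s2, s3, s4, s5, s6}, so the formula holds at s4.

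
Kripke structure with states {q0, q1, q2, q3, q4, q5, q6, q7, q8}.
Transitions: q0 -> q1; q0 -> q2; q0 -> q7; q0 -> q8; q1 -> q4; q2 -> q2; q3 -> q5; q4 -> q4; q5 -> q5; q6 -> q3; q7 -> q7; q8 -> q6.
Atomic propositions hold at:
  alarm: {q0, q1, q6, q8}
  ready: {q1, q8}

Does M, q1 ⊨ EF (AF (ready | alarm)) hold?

Sat(ready | alarm) = {q0, q1, q6, q8}
AF (ready | alarm): least fixpoint, start Z0 = {q0, q1, q6, q8}, add states with every successor in Z. Already a fixed point.
Sat(AF (ready | alarm)) = {q0, q1, q6, q8}
EF (AF (ready | alarm)): least fixpoint, start Z0 = {q0, q1, q6, q8}, add states with some successor in Z. Already a fixed point.
Sat(EF (AF (ready | alarm))) = {q0, q1, q6, q8}
q1 ∈ Sat(EF (AF (ready | alarm))) = {q0, q1, q6, q8}, so the formula holds at q1.

Yes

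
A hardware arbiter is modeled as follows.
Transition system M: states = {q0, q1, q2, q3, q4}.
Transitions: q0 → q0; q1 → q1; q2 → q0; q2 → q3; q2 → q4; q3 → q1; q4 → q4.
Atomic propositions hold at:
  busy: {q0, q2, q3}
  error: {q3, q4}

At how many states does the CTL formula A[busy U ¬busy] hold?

Sat(¬busy) = {q1, q4}
A[busy U ¬busy]: least fixpoint, start Z0 = Sat(¬busy) = {q1, q4}, add states in Sat(busy) with every successor in Z. Z1 = {q1, q3, q4}; fixed.
Sat(A[busy U ¬busy]) = {q1, q3, q4}
|Sat(A[busy U ¬busy])| = |{q1, q3, q4}| = 3.

3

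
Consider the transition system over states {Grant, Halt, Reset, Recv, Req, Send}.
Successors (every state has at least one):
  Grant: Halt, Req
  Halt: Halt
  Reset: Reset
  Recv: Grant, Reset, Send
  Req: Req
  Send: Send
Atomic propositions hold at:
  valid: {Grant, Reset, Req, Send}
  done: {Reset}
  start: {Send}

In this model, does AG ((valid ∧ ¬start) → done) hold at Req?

No

Sat(¬start) = {Grant, Halt, Reset, Recv, Req}
Sat(valid ∧ ¬start) = {Grant, Reset, Req}
Sat((valid ∧ ¬start) → done) = {Halt, Reset, Recv, Send}
AG ((valid ∧ ¬start) → done): greatest fixpoint, start Z0 = {Halt, Reset, Recv, Send}, keep only states in Sat with every successor in Z. Z1 = {Halt, Reset, Send}; fixed.
Sat(AG ((valid ∧ ¬start) → done)) = {Halt, Reset, Send}
Req ∉ Sat(AG ((valid ∧ ¬start) → done)) = {Halt, Reset, Send}, so the formula does not hold at Req.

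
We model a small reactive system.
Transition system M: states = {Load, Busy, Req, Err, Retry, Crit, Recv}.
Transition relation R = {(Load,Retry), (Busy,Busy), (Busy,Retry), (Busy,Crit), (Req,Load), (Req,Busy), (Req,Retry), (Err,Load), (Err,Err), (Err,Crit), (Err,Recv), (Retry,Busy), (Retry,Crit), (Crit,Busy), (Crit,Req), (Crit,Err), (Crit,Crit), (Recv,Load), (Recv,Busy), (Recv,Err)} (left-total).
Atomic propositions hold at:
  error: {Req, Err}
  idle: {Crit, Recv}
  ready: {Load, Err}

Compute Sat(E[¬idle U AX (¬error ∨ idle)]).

{Load, Busy, Req, Err, Retry}

Sat(¬idle) = {Load, Busy, Req, Err, Retry}
Sat(¬error) = {Load, Busy, Retry, Crit, Recv}
Sat(¬error ∨ idle) = {Load, Busy, Retry, Crit, Recv}
Sat(AX (¬error ∨ idle)) = {s : every successor in {Load, Busy, Retry, Crit, Recv}} = {Load, Busy, Req, Retry}
E[¬idle U AX (¬error ∨ idle)]: least fixpoint, start Z0 = Sat(AX (¬error ∨ idle)) = {Load, Busy, Req, Retry}, add states in Sat(¬idle) with some successor in Z. Z1 = {Load, Busy, Req, Err, Retry}; fixed.
Sat(E[¬idle U AX (¬error ∨ idle)]) = {Load, Busy, Req, Err, Retry}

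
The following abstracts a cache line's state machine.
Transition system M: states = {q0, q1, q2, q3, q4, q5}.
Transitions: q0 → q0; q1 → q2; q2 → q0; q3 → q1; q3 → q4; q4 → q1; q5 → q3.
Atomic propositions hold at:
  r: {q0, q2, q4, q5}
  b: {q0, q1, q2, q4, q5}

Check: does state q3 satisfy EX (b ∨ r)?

Sat(b ∨ r) = {q0, q1, q2, q4, q5}
Sat(EX (b ∨ r)) = {s : some successor in {q0, q1, q2, q4, q5}} = {q0, q1, q2, q3, q4}
q3 ∈ Sat(EX (b ∨ r)) = {q0, q1, q2, q3, q4}, so the formula holds at q3.

Yes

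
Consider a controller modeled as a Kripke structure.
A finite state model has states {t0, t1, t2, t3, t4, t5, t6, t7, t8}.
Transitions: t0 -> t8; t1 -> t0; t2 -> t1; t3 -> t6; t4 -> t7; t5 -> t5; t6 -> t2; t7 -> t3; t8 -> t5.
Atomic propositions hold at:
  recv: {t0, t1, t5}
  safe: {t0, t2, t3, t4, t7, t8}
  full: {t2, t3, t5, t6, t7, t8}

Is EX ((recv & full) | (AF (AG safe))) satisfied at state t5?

Yes

Sat(recv & full) = {t5}
AG safe: greatest fixpoint, start Z0 = {t0, t2, t3, t4, t7, t8}, keep only states in Sat with every successor in Z. Z1 = {t0, t4, t7}; Z2 = {t4}; Z3 = ∅; fixed.
Sat(AG safe) = ∅
AF (AG safe): least fixpoint, start Z0 = ∅, add states with every successor in Z. Already a fixed point.
Sat(AF (AG safe)) = ∅
Sat((recv & full) | (AF (AG safe))) = {t5}
Sat(EX ((recv & full) | (AF (AG safe)))) = {s : some successor in {t5}} = {t5, t8}
t5 ∈ Sat(EX ((recv & full) | (AF (AG safe)))) = {t5, t8}, so the formula holds at t5.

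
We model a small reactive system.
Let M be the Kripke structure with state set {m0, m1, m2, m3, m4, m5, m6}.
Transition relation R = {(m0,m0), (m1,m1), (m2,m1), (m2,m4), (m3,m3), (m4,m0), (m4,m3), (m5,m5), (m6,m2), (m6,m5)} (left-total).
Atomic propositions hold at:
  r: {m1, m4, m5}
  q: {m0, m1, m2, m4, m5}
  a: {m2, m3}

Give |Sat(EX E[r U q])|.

E[r U q]: least fixpoint, start Z0 = Sat(q) = {m0, m1, m2, m4, m5}, add states in Sat(r) with some successor in Z. Already a fixed point.
Sat(E[r U q]) = {m0, m1, m2, m4, m5}
Sat(EX E[r U q]) = {s : some successor in {m0, m1, m2, m4, m5}} = {m0, m1, m2, m4, m5, m6}
|Sat(EX E[r U q])| = |{m0, m1, m2, m4, m5, m6}| = 6.

6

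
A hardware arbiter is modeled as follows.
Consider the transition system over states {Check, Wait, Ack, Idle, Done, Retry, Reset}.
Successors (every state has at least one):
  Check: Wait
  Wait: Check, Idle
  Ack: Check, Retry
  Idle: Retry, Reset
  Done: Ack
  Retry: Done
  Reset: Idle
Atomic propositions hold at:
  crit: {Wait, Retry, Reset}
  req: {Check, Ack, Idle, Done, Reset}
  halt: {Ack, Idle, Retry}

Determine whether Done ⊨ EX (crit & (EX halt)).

No

Sat(EX halt) = {s : some successor in {Ack, Idle, Retry}} = {Wait, Ack, Idle, Done, Reset}
Sat(crit & (EX halt)) = {Wait, Reset}
Sat(EX (crit & (EX halt))) = {s : some successor in {Wait, Reset}} = {Check, Idle}
Done ∉ Sat(EX (crit & (EX halt))) = {Check, Idle}, so the formula does not hold at Done.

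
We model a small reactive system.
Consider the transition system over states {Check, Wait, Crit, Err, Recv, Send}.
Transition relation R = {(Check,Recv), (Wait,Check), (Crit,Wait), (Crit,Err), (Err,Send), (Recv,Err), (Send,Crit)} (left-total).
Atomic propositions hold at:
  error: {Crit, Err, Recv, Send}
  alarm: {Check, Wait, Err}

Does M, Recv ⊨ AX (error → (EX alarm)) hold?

No

Sat(EX alarm) = {s : some successor in {Check, Wait, Err}} = {Wait, Crit, Recv}
Sat(error → (EX alarm)) = {Check, Wait, Crit, Recv}
Sat(AX (error → (EX alarm))) = {s : every successor in {Check, Wait, Crit, Recv}} = {Check, Wait, Send}
Recv ∉ Sat(AX (error → (EX alarm))) = {Check, Wait, Send}, so the formula does not hold at Recv.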